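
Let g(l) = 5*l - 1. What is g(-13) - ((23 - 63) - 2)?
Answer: -24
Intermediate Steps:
g(l) = -1 + 5*l
g(-13) - ((23 - 63) - 2) = (-1 + 5*(-13)) - ((23 - 63) - 2) = (-1 - 65) - (-40 - 2) = -66 - 1*(-42) = -66 + 42 = -24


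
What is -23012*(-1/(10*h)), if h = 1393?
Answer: 11506/6965 ≈ 1.6520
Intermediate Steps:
-23012*(-1/(10*h)) = -23012/(1393*(-10)) = -23012/(-13930) = -23012*(-1/13930) = 11506/6965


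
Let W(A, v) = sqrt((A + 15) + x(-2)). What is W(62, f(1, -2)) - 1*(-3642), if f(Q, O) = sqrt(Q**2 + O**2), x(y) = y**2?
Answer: 3651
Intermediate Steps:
f(Q, O) = sqrt(O**2 + Q**2)
W(A, v) = sqrt(19 + A) (W(A, v) = sqrt((A + 15) + (-2)**2) = sqrt((15 + A) + 4) = sqrt(19 + A))
W(62, f(1, -2)) - 1*(-3642) = sqrt(19 + 62) - 1*(-3642) = sqrt(81) + 3642 = 9 + 3642 = 3651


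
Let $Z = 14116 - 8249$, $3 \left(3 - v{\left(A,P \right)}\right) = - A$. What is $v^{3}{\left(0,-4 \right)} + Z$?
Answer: $5894$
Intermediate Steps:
$v{\left(A,P \right)} = 3 + \frac{A}{3}$ ($v{\left(A,P \right)} = 3 - \frac{\left(-1\right) A}{3} = 3 + \frac{A}{3}$)
$Z = 5867$ ($Z = 14116 - 8249 = 5867$)
$v^{3}{\left(0,-4 \right)} + Z = \left(3 + \frac{1}{3} \cdot 0\right)^{3} + 5867 = \left(3 + 0\right)^{3} + 5867 = 3^{3} + 5867 = 27 + 5867 = 5894$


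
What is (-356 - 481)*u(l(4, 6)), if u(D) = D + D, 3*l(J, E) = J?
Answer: -2232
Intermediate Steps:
l(J, E) = J/3
u(D) = 2*D
(-356 - 481)*u(l(4, 6)) = (-356 - 481)*(2*((⅓)*4)) = -1674*4/3 = -837*8/3 = -2232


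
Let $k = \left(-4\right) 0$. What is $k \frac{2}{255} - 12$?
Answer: $-12$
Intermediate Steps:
$k = 0$
$k \frac{2}{255} - 12 = 0 \cdot \frac{2}{255} - 12 = 0 - 12 = -12$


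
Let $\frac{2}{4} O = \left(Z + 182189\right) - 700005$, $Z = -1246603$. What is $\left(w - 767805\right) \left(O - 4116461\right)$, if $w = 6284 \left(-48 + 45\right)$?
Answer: $6014227975443$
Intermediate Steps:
$O = -3528838$ ($O = 2 \left(\left(-1246603 + 182189\right) - 700005\right) = 2 \left(-1064414 - 700005\right) = 2 \left(-1764419\right) = -3528838$)
$w = -18852$ ($w = 6284 \left(-3\right) = -18852$)
$\left(w - 767805\right) \left(O - 4116461\right) = \left(-18852 - 767805\right) \left(-3528838 - 4116461\right) = \left(-786657\right) \left(-7645299\right) = 6014227975443$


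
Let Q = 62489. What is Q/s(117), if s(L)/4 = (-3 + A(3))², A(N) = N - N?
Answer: 62489/36 ≈ 1735.8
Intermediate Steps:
A(N) = 0
s(L) = 36 (s(L) = 4*(-3 + 0)² = 4*(-3)² = 4*9 = 36)
Q/s(117) = 62489/36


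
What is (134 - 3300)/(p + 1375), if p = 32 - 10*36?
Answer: -3166/1047 ≈ -3.0239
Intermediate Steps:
p = -328 (p = 32 - 360 = -328)
(134 - 3300)/(p + 1375) = (134 - 3300)/(-328 + 1375) = -3166/1047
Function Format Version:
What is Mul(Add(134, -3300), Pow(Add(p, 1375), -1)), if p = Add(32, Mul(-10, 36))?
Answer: Rational(-3166, 1047) ≈ -3.0239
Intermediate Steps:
p = -328 (p = Add(32, -360) = -328)
Mul(Add(134, -3300), Pow(Add(p, 1375), -1)) = Mul(Add(134, -3300), Pow(Add(-328, 1375), -1)) = Mul(-3166, Pow(1047, -1)) = Mul(-3166, Rational(1, 1047)) = Rational(-3166, 1047)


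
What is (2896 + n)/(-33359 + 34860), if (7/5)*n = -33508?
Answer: -147268/10507 ≈ -14.016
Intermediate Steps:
n = -167540/7 (n = (5/7)*(-33508) = -167540/7 ≈ -23934.)
(2896 + n)/(-33359 + 34860) = (2896 - 167540/7)/(-33359 + 34860) = -147268/7/1501 = -147268/7*1/1501 = -147268/10507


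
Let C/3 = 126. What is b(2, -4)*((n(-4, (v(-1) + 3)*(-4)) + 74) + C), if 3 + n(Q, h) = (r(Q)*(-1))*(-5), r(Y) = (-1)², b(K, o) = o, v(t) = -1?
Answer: -1816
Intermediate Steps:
C = 378 (C = 3*126 = 378)
r(Y) = 1
n(Q, h) = 2 (n(Q, h) = -3 + (1*(-1))*(-5) = -3 - 1*(-5) = -3 + 5 = 2)
b(2, -4)*((n(-4, (v(-1) + 3)*(-4)) + 74) + C) = -4*((2 + 74) + 378) = -4*(76 + 378) = -4*454 = -1816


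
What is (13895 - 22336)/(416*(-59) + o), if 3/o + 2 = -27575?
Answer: 232777457/676849891 ≈ 0.34391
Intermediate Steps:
o = -3/27577 (o = 3/(-2 - 27575) = 3/(-27577) = 3*(-1/27577) = -3/27577 ≈ -0.00010879)
(13895 - 22336)/(416*(-59) + o) = (13895 - 22336)/(416*(-59) - 3/27577) = -8441/(-24544 - 3/27577) = -8441/(-676849891/27577) = -8441*(-27577/676849891) = 232777457/676849891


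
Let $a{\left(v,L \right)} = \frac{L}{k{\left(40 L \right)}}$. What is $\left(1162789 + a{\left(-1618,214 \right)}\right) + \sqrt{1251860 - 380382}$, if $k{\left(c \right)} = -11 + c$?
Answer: $\frac{9940683375}{8549} + \sqrt{871478} \approx 1.1637 \cdot 10^{6}$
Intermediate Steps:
$a{\left(v,L \right)} = \frac{L}{-11 + 40 L}$
$\left(1162789 + a{\left(-1618,214 \right)}\right) + \sqrt{1251860 - 380382} = \left(1162789 + \frac{214}{-11 + 40 \cdot 214}\right) + \sqrt{1251860 - 380382} = \left(1162789 + \frac{214}{-11 + 8560}\right) + \sqrt{871478} = \left(1162789 + \frac{214}{8549}\right) + \sqrt{871478} = \frac{9940683375}{8549} + \sqrt{871478}$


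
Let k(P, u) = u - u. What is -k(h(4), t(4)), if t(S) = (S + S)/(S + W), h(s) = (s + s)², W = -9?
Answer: 0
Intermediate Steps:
h(s) = 4*s² (h(s) = (2*s)² = 4*s²)
t(S) = 2*S/(-9 + S) (t(S) = (S + S)/(S - 9) = (2*S)/(-9 + S) = 2*S/(-9 + S))
k(P, u) = 0
-k(h(4), t(4)) = -1*0 = 0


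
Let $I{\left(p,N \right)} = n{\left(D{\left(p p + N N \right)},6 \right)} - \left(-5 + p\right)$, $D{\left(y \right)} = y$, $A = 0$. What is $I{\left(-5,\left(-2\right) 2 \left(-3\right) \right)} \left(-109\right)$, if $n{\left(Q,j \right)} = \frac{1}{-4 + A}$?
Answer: $- \frac{4251}{4} \approx -1062.8$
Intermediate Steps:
$n{\left(Q,j \right)} = - \frac{1}{4}$ ($n{\left(Q,j \right)} = \frac{1}{-4 + 0} = \frac{1}{-4} = - \frac{1}{4}$)
$I{\left(p,N \right)} = \frac{19}{4} - p$ ($I{\left(p,N \right)} = - \frac{1}{4} - \left(-5 + p\right) = \frac{19}{4} - p$)
$I{\left(-5,\left(-2\right) 2 \left(-3\right) \right)} \left(-109\right) = \left(\frac{19}{4} - -5\right) \left(-109\right) = \left(\frac{19}{4} + 5\right) \left(-109\right) = \frac{39}{4} \left(-109\right) = - \frac{4251}{4}$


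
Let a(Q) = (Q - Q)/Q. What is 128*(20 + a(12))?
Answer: 2560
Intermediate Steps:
a(Q) = 0 (a(Q) = 0/Q = 0)
128*(20 + a(12)) = 128*(20 + 0) = 128*20 = 2560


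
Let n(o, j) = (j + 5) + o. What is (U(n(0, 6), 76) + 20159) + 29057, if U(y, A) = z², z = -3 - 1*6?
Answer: 49297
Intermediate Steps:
z = -9 (z = -3 - 6 = -9)
n(o, j) = 5 + j + o (n(o, j) = (5 + j) + o = 5 + j + o)
U(y, A) = 81 (U(y, A) = (-9)² = 81)
(U(n(0, 6), 76) + 20159) + 29057 = (81 + 20159) + 29057 = 20240 + 29057 = 49297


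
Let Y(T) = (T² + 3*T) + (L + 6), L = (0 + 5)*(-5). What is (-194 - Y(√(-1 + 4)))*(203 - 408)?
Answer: 36490 + 615*√3 ≈ 37555.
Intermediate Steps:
L = -25 (L = 5*(-5) = -25)
Y(T) = -19 + T² + 3*T (Y(T) = (T² + 3*T) + (-25 + 6) = (T² + 3*T) - 19 = -19 + T² + 3*T)
(-194 - Y(√(-1 + 4)))*(203 - 408) = (-194 - (-19 + (√(-1 + 4))² + 3*√(-1 + 4)))*(203 - 408) = (-194 - (-19 + (√3)² + 3*√3))*(-205) = (-194 - (-19 + 3 + 3*√3))*(-205) = (-194 - (-16 + 3*√3))*(-205) = (-194 + (16 - 3*√3))*(-205) = (-178 - 3*√3)*(-205) = 36490 + 615*√3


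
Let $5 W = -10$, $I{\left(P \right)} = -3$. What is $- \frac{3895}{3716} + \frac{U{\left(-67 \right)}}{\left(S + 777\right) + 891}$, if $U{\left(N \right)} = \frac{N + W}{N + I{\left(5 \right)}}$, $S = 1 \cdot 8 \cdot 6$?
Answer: $- \frac{38967583}{37197160} \approx -1.0476$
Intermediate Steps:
$W = -2$ ($W = \frac{1}{5} \left(-10\right) = -2$)
$S = 48$ ($S = 8 \cdot 6 = 48$)
$U{\left(N \right)} = \frac{-2 + N}{-3 + N}$ ($U{\left(N \right)} = \frac{N - 2}{N - 3} = \frac{-2 + N}{-3 + N}$)
$- \frac{3895}{3716} + \frac{U{\left(-67 \right)}}{\left(S + 777\right) + 891} = - \frac{3895}{3716} + \frac{\frac{1}{-3 - 67} \left(-2 - 67\right)}{\left(48 + 777\right) + 891} = \left(-3895\right) \frac{1}{3716} + \frac{\frac{1}{-70} \left(-69\right)}{825 + 891} = - \frac{3895}{3716} + \frac{\left(- \frac{1}{70}\right) \left(-69\right)}{1716} = - \frac{3895}{3716} + \frac{69}{70} \cdot \frac{1}{1716} = - \frac{3895}{3716} + \frac{23}{40040} = - \frac{38967583}{37197160}$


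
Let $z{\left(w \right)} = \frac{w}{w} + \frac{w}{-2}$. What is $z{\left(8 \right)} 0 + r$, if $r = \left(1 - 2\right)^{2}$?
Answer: $1$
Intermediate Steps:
$r = 1$ ($r = \left(-1\right)^{2} = 1$)
$z{\left(w \right)} = 1 - \frac{w}{2}$ ($z{\left(w \right)} = 1 + w \left(- \frac{1}{2}\right) = 1 - \frac{w}{2}$)
$z{\left(8 \right)} 0 + r = \left(1 - 4\right) 0 + 1 = \left(-3\right) 0 + 1 = 0 + 1 = 1$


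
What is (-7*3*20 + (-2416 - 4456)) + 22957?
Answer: 15665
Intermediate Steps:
(-7*3*20 + (-2416 - 4456)) + 22957 = (-21*20 - 6872) + 22957 = (-420 - 6872) + 22957 = -7292 + 22957 = 15665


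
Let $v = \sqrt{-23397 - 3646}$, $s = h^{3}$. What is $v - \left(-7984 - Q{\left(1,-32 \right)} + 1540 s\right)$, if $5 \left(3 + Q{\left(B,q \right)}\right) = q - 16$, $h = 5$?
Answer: $- \frac{922643}{5} + i \sqrt{27043} \approx -1.8453 \cdot 10^{5} + 164.45 i$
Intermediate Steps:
$Q{\left(B,q \right)} = - \frac{31}{5} + \frac{q}{5}$ ($Q{\left(B,q \right)} = -3 + \frac{q - 16}{5} = -3 + \frac{-16 + q}{5} = -3 + \left(- \frac{16}{5} + \frac{q}{5}\right) = - \frac{31}{5} + \frac{q}{5}$)
$s = 125$ ($s = 5^{3} = 125$)
$v = i \sqrt{27043}$ ($v = \sqrt{-27043} = i \sqrt{27043} \approx 164.45 i$)
$v - \left(-7984 - Q{\left(1,-32 \right)} + 1540 s\right) = i \sqrt{27043} + \left(\left(\left(-1540\right) 125 + \left(- \frac{31}{5} + \frac{1}{5} \left(-32\right)\right)\right) + 7984\right) = i \sqrt{27043} + \left(\left(-192500 - \frac{63}{5}\right) + 7984\right) = i \sqrt{27043} + \left(- \frac{962563}{5} + 7984\right) = i \sqrt{27043} - \frac{922643}{5} = - \frac{922643}{5} + i \sqrt{27043}$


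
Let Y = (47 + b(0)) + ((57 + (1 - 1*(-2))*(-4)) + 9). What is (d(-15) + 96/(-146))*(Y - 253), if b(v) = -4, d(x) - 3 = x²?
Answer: -2588976/73 ≈ -35465.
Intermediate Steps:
d(x) = 3 + x²
Y = 97 (Y = (47 - 4) + ((57 + (1 - 1*(-2))*(-4)) + 9) = 43 + ((57 + (1 + 2)*(-4)) + 9) = 43 + ((57 + 3*(-4)) + 9) = 43 + ((57 - 12) + 9) = 43 + (45 + 9) = 43 + 54 = 97)
(d(-15) + 96/(-146))*(Y - 253) = ((3 + (-15)²) + 96/(-146))*(97 - 253) = ((3 + 225) + 96*(-1/146))*(-156) = (228 - 48/73)*(-156) = (16596/73)*(-156) = -2588976/73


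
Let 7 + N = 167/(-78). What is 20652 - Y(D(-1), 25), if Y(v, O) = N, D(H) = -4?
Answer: 1611569/78 ≈ 20661.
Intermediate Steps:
N = -713/78 (N = -7 + 167/(-78) = -7 + 167*(-1/78) = -7 - 167/78 = -713/78 ≈ -9.1410)
Y(v, O) = -713/78
20652 - Y(D(-1), 25) = 20652 - 1*(-713/78) = 20652 + 713/78 = 1611569/78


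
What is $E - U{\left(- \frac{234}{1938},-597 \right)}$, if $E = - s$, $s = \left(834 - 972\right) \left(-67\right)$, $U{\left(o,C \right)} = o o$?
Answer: $- \frac{964627455}{104329} \approx -9246.0$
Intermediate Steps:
$U{\left(o,C \right)} = o^{2}$
$s = 9246$ ($s = \left(-138\right) \left(-67\right) = 9246$)
$E = -9246$ ($E = \left(-1\right) 9246 = -9246$)
$E - U{\left(- \frac{234}{1938},-597 \right)} = -9246 - \left(- \frac{234}{1938}\right)^{2} = -9246 - \left(\left(-234\right) \frac{1}{1938}\right)^{2} = -9246 - \left(- \frac{39}{323}\right)^{2} = -9246 - \frac{1521}{104329} = - \frac{964627455}{104329}$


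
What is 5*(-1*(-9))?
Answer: 45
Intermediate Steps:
5*(-1*(-9)) = 5*9 = 45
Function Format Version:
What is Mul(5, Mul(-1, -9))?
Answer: 45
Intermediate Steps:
Mul(5, Mul(-1, -9)) = Mul(5, 9) = 45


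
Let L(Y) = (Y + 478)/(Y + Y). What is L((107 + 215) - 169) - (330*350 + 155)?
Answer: -35389799/306 ≈ -1.1565e+5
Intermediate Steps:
L(Y) = (478 + Y)/(2*Y) (L(Y) = (478 + Y)/((2*Y)) = (478 + Y)*(1/(2*Y)) = (478 + Y)/(2*Y))
L((107 + 215) - 169) - (330*350 + 155) = (478 + ((107 + 215) - 169))/(2*((107 + 215) - 169)) - (330*350 + 155) = (478 + (322 - 169))/(2*(322 - 169)) - (115500 + 155) = (1/2)*(478 + 153)/153 - 1*115655 = (1/2)*(1/153)*631 - 115655 = 631/306 - 115655 = -35389799/306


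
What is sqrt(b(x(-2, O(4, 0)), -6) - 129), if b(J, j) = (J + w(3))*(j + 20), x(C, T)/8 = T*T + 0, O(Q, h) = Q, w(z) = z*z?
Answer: sqrt(1789) ≈ 42.297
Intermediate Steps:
w(z) = z**2
x(C, T) = 8*T**2 (x(C, T) = 8*(T*T + 0) = 8*(T**2 + 0) = 8*T**2)
b(J, j) = (9 + J)*(20 + j) (b(J, j) = (J + 3**2)*(j + 20) = (J + 9)*(20 + j) = (9 + J)*(20 + j))
sqrt(b(x(-2, O(4, 0)), -6) - 129) = sqrt((180 + 9*(-6) + 20*(8*4**2) + (8*4**2)*(-6)) - 129) = sqrt((180 - 54 + 20*(8*16) + (8*16)*(-6)) - 129) = sqrt((180 - 54 + 20*128 + 128*(-6)) - 129) = sqrt((180 - 54 + 2560 - 768) - 129) = sqrt(1918 - 129) = sqrt(1789)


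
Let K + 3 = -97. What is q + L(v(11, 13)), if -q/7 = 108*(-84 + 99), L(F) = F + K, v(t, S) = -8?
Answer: -11448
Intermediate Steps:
K = -100 (K = -3 - 97 = -100)
L(F) = -100 + F (L(F) = F - 100 = -100 + F)
q = -11340 (q = -756*(-84 + 99) = -756*15 = -7*1620 = -11340)
q + L(v(11, 13)) = -11340 + (-100 - 8) = -11340 - 108 = -11448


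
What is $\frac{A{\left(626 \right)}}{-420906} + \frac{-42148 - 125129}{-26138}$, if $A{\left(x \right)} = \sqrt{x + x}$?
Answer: $\frac{167277}{26138} - \frac{\sqrt{313}}{210453} \approx 6.3997$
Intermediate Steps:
$A{\left(x \right)} = \sqrt{2} \sqrt{x}$ ($A{\left(x \right)} = \sqrt{2 x} = \sqrt{2} \sqrt{x}$)
$\frac{A{\left(626 \right)}}{-420906} + \frac{-42148 - 125129}{-26138} = \frac{\sqrt{2} \sqrt{626}}{-420906} + \frac{-42148 - 125129}{-26138} = 2 \sqrt{313} \left(- \frac{1}{420906}\right) - - \frac{167277}{26138} = - \frac{\sqrt{313}}{210453} + \frac{167277}{26138} = \frac{167277}{26138} - \frac{\sqrt{313}}{210453}$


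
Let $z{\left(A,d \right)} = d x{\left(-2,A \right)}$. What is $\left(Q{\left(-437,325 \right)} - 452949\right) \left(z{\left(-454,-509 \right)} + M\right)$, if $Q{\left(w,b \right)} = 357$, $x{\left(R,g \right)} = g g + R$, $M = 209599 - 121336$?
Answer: $47442396543696$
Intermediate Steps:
$M = 88263$ ($M = 209599 - 121336 = 88263$)
$x{\left(R,g \right)} = R + g^{2}$ ($x{\left(R,g \right)} = g^{2} + R = R + g^{2}$)
$z{\left(A,d \right)} = d \left(-2 + A^{2}\right)$
$\left(Q{\left(-437,325 \right)} - 452949\right) \left(z{\left(-454,-509 \right)} + M\right) = \left(357 - 452949\right) \left(- 509 \left(-2 + \left(-454\right)^{2}\right) + 88263\right) = - 452592 \left(- 509 \left(-2 + 206116\right) + 88263\right) = - 452592 \left(\left(-509\right) 206114 + 88263\right) = - 452592 \left(-104912026 + 88263\right) = \left(-452592\right) \left(-104823763\right) = 47442396543696$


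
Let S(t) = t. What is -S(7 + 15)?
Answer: -22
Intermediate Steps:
-S(7 + 15) = -(7 + 15) = -1*22 = -22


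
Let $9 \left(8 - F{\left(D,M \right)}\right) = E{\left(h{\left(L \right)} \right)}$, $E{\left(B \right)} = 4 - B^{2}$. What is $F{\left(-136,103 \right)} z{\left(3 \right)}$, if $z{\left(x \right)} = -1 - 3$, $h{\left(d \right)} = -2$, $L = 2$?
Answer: $-32$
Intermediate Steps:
$F{\left(D,M \right)} = 8$ ($F{\left(D,M \right)} = 8 - \frac{4 - \left(-2\right)^{2}}{9} = 8 - \frac{4 - 4}{9} = 8 - 0 = 8 + 0 = 8$)
$z{\left(x \right)} = -4$ ($z{\left(x \right)} = -1 - 3 = -4$)
$F{\left(-136,103 \right)} z{\left(3 \right)} = 8 \left(-4\right) = -32$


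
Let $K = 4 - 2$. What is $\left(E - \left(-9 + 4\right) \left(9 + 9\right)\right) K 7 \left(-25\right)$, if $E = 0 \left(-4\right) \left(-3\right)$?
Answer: $-31500$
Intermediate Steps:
$K = 2$ ($K = 4 - 2 = 2$)
$E = 0$ ($E = 0 \left(-3\right) = 0$)
$\left(E - \left(-9 + 4\right) \left(9 + 9\right)\right) K 7 \left(-25\right) = \left(0 - \left(-9 + 4\right) \left(9 + 9\right)\right) 2 \cdot 7 \left(-25\right) = \left(0 - \left(-5\right) 18\right) 14 \left(-25\right) = \left(0 - -90\right) 14 \left(-25\right) = \left(0 + 90\right) 14 \left(-25\right) = 90 \cdot 14 \left(-25\right) = 1260 \left(-25\right) = -31500$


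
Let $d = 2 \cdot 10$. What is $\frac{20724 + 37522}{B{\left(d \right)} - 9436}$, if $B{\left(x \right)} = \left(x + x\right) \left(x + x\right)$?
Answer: $- \frac{29123}{3918} \approx -7.4331$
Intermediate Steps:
$d = 20$
$B{\left(x \right)} = 4 x^{2}$ ($B{\left(x \right)} = 2 x 2 x = 4 x^{2}$)
$\frac{20724 + 37522}{B{\left(d \right)} - 9436} = \frac{20724 + 37522}{4 \cdot 20^{2} - 9436} = \frac{58246}{4 \cdot 400 - 9436} = \frac{58246}{1600 - 9436} = \frac{58246}{-7836} = 58246 \left(- \frac{1}{7836}\right) = - \frac{29123}{3918}$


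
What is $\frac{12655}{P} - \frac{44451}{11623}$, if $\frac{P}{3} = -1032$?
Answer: $- \frac{284709361}{35984808} \approx -7.9119$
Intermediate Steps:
$P = -3096$ ($P = 3 \left(-1032\right) = -3096$)
$\frac{12655}{P} - \frac{44451}{11623} = \frac{12655}{-3096} - \frac{44451}{11623} = 12655 \left(- \frac{1}{3096}\right) - \frac{44451}{11623} = - \frac{12655}{3096} - \frac{44451}{11623} = - \frac{284709361}{35984808}$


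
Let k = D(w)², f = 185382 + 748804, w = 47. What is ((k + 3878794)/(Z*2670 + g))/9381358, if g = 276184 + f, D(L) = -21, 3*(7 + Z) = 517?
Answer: 775847/3099244191596 ≈ 2.5033e-7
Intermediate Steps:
Z = 496/3 (Z = -7 + (⅓)*517 = -7 + 517/3 = 496/3 ≈ 165.33)
f = 934186
g = 1210370 (g = 276184 + 934186 = 1210370)
k = 441 (k = (-21)² = 441)
((k + 3878794)/(Z*2670 + g))/9381358 = ((441 + 3878794)/((496/3)*2670 + 1210370))/9381358 = (3879235/(441440 + 1210370))*(1/9381358) = (3879235/1651810)*(1/9381358) = (3879235*(1/1651810))*(1/9381358) = (775847/330362)*(1/9381358) = 775847/3099244191596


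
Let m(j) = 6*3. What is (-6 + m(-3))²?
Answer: 144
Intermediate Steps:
m(j) = 18
(-6 + m(-3))² = (-6 + 18)² = 12² = 144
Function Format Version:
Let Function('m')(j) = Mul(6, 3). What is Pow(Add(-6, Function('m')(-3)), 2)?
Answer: 144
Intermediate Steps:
Function('m')(j) = 18
Pow(Add(-6, Function('m')(-3)), 2) = Pow(Add(-6, 18), 2) = Pow(12, 2) = 144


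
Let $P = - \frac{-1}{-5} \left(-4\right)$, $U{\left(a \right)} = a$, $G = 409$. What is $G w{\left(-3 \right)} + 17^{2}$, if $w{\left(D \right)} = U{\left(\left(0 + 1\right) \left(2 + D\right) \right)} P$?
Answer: $- \frac{191}{5} \approx -38.2$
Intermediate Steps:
$P = \frac{4}{5}$ ($P = - \frac{\left(-1\right) \left(-1\right)}{5} \left(-4\right) = \left(-1\right) \frac{1}{5} \left(-4\right) = \left(- \frac{1}{5}\right) \left(-4\right) = \frac{4}{5} \approx 0.8$)
$w{\left(D \right)} = \frac{8}{5} + \frac{4 D}{5}$ ($w{\left(D \right)} = \left(0 + 1\right) \left(2 + D\right) \frac{4}{5} = 1 \left(2 + D\right) \frac{4}{5} = \left(2 + D\right) \frac{4}{5} = \frac{8}{5} + \frac{4 D}{5}$)
$G w{\left(-3 \right)} + 17^{2} = 409 \left(\frac{8}{5} + \frac{4}{5} \left(-3\right)\right) + 17^{2} = 409 \left(\frac{8}{5} - \frac{12}{5}\right) + 289 = 409 \left(- \frac{4}{5}\right) + 289 = - \frac{1636}{5} + 289 = - \frac{191}{5}$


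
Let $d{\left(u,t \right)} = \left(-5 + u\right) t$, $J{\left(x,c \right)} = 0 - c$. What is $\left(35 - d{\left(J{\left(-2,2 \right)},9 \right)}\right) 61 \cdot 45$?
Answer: $269010$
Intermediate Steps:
$J{\left(x,c \right)} = - c$
$d{\left(u,t \right)} = t \left(-5 + u\right)$
$\left(35 - d{\left(J{\left(-2,2 \right)},9 \right)}\right) 61 \cdot 45 = \left(35 - 9 \left(-5 - 2\right)\right) 61 \cdot 45 = \left(35 - 9 \left(-7\right)\right) 61 \cdot 45 = \left(35 - -63\right) 61 \cdot 45 = \left(35 + 63\right) 61 \cdot 45 = 98 \cdot 61 \cdot 45 = 5978 \cdot 45 = 269010$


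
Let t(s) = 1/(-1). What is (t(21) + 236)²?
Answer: 55225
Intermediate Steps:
t(s) = -1
(t(21) + 236)² = (-1 + 236)² = 235² = 55225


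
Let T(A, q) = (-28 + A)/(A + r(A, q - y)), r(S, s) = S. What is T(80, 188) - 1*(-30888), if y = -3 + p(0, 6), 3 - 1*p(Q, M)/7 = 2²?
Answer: 1235533/40 ≈ 30888.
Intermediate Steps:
p(Q, M) = -7 (p(Q, M) = 21 - 7*2² = 21 - 7*4 = 21 - 28 = -7)
y = -10 (y = -3 - 7 = -10)
T(A, q) = (-28 + A)/(2*A) (T(A, q) = (-28 + A)/(A + A) = (-28 + A)/((2*A)) = (-28 + A)*(1/(2*A)) = (-28 + A)/(2*A))
T(80, 188) - 1*(-30888) = (½)*(-28 + 80)/80 - 1*(-30888) = (½)*(1/80)*52 + 30888 = 13/40 + 30888 = 1235533/40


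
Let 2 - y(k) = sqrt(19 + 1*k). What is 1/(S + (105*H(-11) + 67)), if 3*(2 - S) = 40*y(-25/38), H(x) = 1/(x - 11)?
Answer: -3108666/153115021 + 29040*sqrt(26486)/153115021 ≈ 0.010564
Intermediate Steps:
H(x) = 1/(-11 + x)
y(k) = 2 - sqrt(19 + k) (y(k) = 2 - sqrt(19 + 1*k) = 2 - sqrt(19 + k))
S = -74/3 + 20*sqrt(26486)/57 (S = 2 - 40*(2 - sqrt(19 - 25/38))/3 = 2 - 40*(2 - sqrt(697/38))/3 = 2 - 40*(2 - sqrt(26486)/38)/3 = 2 - (80 - 20*sqrt(26486)/19)/3 = 2 + (-80/3 + 20*sqrt(26486)/57) = -74/3 + 20*sqrt(26486)/57 ≈ 32.437)
1/(S + (105*H(-11) + 67)) = 1/((-74/3 + 20*sqrt(26486)/57) + (105/(-11 - 11) + 67)) = 1/((-74/3 + 20*sqrt(26486)/57) + (105/(-22) + 67)) = 1/((-74/3 + 20*sqrt(26486)/57) + (105*(-1/22) + 67)) = 1/((-74/3 + 20*sqrt(26486)/57) + (-105/22 + 67)) = 1/((-74/3 + 20*sqrt(26486)/57) + 1369/22) = 1/(2479/66 + 20*sqrt(26486)/57)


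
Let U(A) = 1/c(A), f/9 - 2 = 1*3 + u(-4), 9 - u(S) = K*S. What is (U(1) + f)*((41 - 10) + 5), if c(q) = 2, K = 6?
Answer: 12330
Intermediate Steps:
u(S) = 9 - 6*S
f = 342 (f = 18 + 9*(1*3 + (9 - 6*(-4))) = 18 + 9*(3 + (9 + 24)) = 18 + 9*(3 + 33) = 18 + 9*36 = 18 + 324 = 342)
U(A) = 1/2
(U(1) + f)*((41 - 10) + 5) = (1/2 + 342)*((41 - 10) + 5) = 685*(31 + 5)/2 = (685/2)*36 = 12330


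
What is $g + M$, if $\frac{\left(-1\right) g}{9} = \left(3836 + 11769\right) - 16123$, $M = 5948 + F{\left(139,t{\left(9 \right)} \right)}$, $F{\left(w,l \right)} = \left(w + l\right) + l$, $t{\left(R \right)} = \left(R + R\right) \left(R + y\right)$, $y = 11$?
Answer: $11469$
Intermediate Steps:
$t{\left(R \right)} = 2 R \left(11 + R\right)$ ($t{\left(R \right)} = \left(R + R\right) \left(R + 11\right) = 2 R \left(11 + R\right)$)
$F{\left(w,l \right)} = w + 2 l$ ($F{\left(w,l \right)} = \left(l + w\right) + l = w + 2 l$)
$M = 6807$ ($M = 5948 + \left(139 + 2 \cdot 2 \cdot 9 \left(11 + 9\right)\right) = 5948 + \left(139 + 2 \cdot 2 \cdot 9 \cdot 20\right) = 5948 + \left(139 + 2 \cdot 360\right) = 5948 + \left(139 + 720\right) = 5948 + 859 = 6807$)
$g = 4662$ ($g = - 9 \left(\left(3836 + 11769\right) - 16123\right) = - 9 \left(15605 - 16123\right) = \left(-9\right) \left(-518\right) = 4662$)
$g + M = 4662 + 6807 = 11469$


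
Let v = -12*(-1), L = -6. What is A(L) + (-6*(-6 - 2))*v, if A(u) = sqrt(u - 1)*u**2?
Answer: 576 + 36*I*sqrt(7) ≈ 576.0 + 95.247*I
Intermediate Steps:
A(u) = u**2*sqrt(-1 + u) (A(u) = sqrt(-1 + u)*u**2 = u**2*sqrt(-1 + u))
v = 12 (v = -12*(-1) = 12)
A(L) + (-6*(-6 - 2))*v = (-6)**2*sqrt(-1 - 6) - 6*(-6 - 2)*12 = 36*sqrt(-7) - 6*(-8)*12 = 36*(I*sqrt(7)) + 48*12 = 36*I*sqrt(7) + 576 = 576 + 36*I*sqrt(7)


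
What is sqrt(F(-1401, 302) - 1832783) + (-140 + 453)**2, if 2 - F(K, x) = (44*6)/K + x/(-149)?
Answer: 97969 + 3*I*sqrt(985993013303799)/69583 ≈ 97969.0 + 1353.8*I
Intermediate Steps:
F(K, x) = 2 - 264/K + x/149 (F(K, x) = 2 - ((44*6)/K + x/(-149)) = 2 - (264/K + x*(-1/149)) = 2 - (264/K - x/149) = 2 + (-264/K + x/149) = 2 - 264/K + x/149)
sqrt(F(-1401, 302) - 1832783) + (-140 + 453)**2 = sqrt((2 - 264/(-1401) + (1/149)*302) - 1832783) + (-140 + 453)**2 = sqrt((2 - 264*(-1/1401) + 302/149) - 1832783) + 313**2 = sqrt((2 + 88/467 + 302/149) - 1832783) + 97969 = sqrt(293312/69583 - 1832783) + 97969 = sqrt(-127530246177/69583) + 97969 = 3*I*sqrt(985993013303799)/69583 + 97969 = 97969 + 3*I*sqrt(985993013303799)/69583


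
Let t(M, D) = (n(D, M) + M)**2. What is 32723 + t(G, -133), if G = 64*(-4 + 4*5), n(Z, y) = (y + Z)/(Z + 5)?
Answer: 17483226393/16384 ≈ 1.0671e+6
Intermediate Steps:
n(Z, y) = (Z + y)/(5 + Z)
G = 1024 (G = 64*(-4 + 20) = 64*16 = 1024)
t(M, D) = (M + (D + M)/(5 + D))**2 (t(M, D) = ((D + M)/(5 + D) + M)**2 = (M + (D + M)/(5 + D))**2)
32723 + t(G, -133) = 32723 + (-133 + 1024 + 1024*(5 - 133))**2/(5 - 133)**2 = 32723 + (-133 + 1024 + 1024*(-128))**2/(-128)**2 = 32723 + (-133 + 1024 - 131072)**2/16384 = 32723 + (1/16384)*(-130181)**2 = 32723 + (1/16384)*16947092761 = 32723 + 16947092761/16384 = 17483226393/16384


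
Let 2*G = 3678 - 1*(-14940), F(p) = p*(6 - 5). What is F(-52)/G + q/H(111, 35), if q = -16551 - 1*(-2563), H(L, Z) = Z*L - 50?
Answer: -10031824/2746155 ≈ -3.6530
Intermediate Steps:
H(L, Z) = -50 + L*Z (H(L, Z) = L*Z - 50 = -50 + L*Z)
F(p) = p (F(p) = p*1 = p)
G = 9309 (G = (3678 - 1*(-14940))/2 = (3678 + 14940)/2 = (½)*18618 = 9309)
q = -13988 (q = -16551 + 2563 = -13988)
F(-52)/G + q/H(111, 35) = -52/9309 - 13988/(-50 + 111*35) = -52*1/9309 - 13988/(-50 + 3885) = -52/9309 - 13988/3835 = -52/9309 - 13988*1/3835 = -52/9309 - 1076/295 = -10031824/2746155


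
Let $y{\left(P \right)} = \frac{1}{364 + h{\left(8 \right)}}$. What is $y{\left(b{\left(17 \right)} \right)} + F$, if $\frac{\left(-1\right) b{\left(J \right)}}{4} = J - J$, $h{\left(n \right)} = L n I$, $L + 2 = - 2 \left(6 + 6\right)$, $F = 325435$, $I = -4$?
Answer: $\frac{389220261}{1196} \approx 3.2544 \cdot 10^{5}$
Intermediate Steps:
$L = -26$ ($L = -2 - 2 \left(6 + 6\right) = -2 - 24 = -26$)
$h{\left(n \right)} = 104 n$ ($h{\left(n \right)} = - 26 n \left(-4\right) = 104 n$)
$b{\left(J \right)} = 0$ ($b{\left(J \right)} = - 4 \left(J - J\right) = \left(-4\right) 0 = 0$)
$y{\left(P \right)} = \frac{1}{1196}$ ($y{\left(P \right)} = \frac{1}{364 + 104 \cdot 8} = \frac{1}{364 + 832} = \frac{1}{1196}$)
$y{\left(b{\left(17 \right)} \right)} + F = \frac{1}{1196} + 325435 = \frac{389220261}{1196}$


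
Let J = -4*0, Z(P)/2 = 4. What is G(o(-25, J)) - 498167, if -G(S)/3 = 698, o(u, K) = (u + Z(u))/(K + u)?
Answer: -500261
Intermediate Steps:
Z(P) = 8 (Z(P) = 2*4 = 8)
J = 0
o(u, K) = (8 + u)/(K + u) (o(u, K) = (u + 8)/(K + u) = (8 + u)/(K + u))
G(S) = -2094 (G(S) = -3*698 = -2094)
G(o(-25, J)) - 498167 = -2094 - 498167 = -500261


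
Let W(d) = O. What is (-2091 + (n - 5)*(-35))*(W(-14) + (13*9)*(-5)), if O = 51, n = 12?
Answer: 1247424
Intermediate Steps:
W(d) = 51
(-2091 + (n - 5)*(-35))*(W(-14) + (13*9)*(-5)) = (-2091 + (12 - 5)*(-35))*(51 + (13*9)*(-5)) = (-2091 + 7*(-35))*(51 + 117*(-5)) = (-2091 - 245)*(51 - 585) = -2336*(-534) = 1247424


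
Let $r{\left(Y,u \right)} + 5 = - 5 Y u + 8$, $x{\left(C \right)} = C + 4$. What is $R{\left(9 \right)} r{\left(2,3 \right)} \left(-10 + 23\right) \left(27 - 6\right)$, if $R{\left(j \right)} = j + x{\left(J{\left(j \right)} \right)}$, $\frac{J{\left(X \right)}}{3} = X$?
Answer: $-294840$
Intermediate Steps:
$J{\left(X \right)} = 3 X$
$x{\left(C \right)} = 4 + C$
$r{\left(Y,u \right)} = 3 - 5 Y u$ ($r{\left(Y,u \right)} = -5 + \left(- 5 Y u + 8\right) = -5 - \left(-8 + 5 Y u\right) = 3 - 5 Y u$)
$R{\left(j \right)} = 4 + 4 j$ ($R{\left(j \right)} = j + \left(4 + 3 j\right) = 4 + 4 j$)
$R{\left(9 \right)} r{\left(2,3 \right)} \left(-10 + 23\right) \left(27 - 6\right) = \left(4 + 4 \cdot 9\right) \left(3 - 10 \cdot 3\right) \left(-10 + 23\right) \left(27 - 6\right) = \left(4 + 36\right) \left(3 - 30\right) 13 \cdot 21 = 40 \left(-27\right) 273 = \left(-1080\right) 273 = -294840$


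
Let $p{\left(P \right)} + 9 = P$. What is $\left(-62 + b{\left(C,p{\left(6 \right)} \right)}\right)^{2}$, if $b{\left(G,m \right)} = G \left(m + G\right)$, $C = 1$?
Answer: $4096$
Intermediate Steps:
$p{\left(P \right)} = -9 + P$
$b{\left(G,m \right)} = G \left(G + m\right)$
$\left(-62 + b{\left(C,p{\left(6 \right)} \right)}\right)^{2} = \left(-62 + 1 \left(1 + \left(-9 + 6\right)\right)\right)^{2} = \left(-62 + 1 \left(1 - 3\right)\right)^{2} = \left(-62 + 1 \left(-2\right)\right)^{2} = \left(-62 - 2\right)^{2} = \left(-64\right)^{2} = 4096$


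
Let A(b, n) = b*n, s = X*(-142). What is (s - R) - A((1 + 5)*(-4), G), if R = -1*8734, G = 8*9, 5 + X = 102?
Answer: -3312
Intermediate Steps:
X = 97 (X = -5 + 102 = 97)
G = 72
s = -13774 (s = 97*(-142) = -13774)
R = -8734
(s - R) - A((1 + 5)*(-4), G) = (-13774 - 1*(-8734)) - (1 + 5)*(-4)*72 = (-13774 + 8734) - 6*(-4)*72 = -5040 - (-24)*72 = -5040 - 1*(-1728) = -5040 + 1728 = -3312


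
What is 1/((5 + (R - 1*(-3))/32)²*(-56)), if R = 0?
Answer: -128/185983 ≈ -0.00068824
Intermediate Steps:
1/((5 + (R - 1*(-3))/32)²*(-56)) = 1/((5 + (0 - 1*(-3))/32)²*(-56)) = 1/((5 + (0 + 3)*(1/32))²*(-56)) = 1/((5 + 3*(1/32))²*(-56)) = 1/((5 + 3/32)²*(-56)) = 1/((163/32)²*(-56)) = 1/((26569/1024)*(-56)) = 1/(-185983/128) = -128/185983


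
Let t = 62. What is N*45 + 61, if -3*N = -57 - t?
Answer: 1846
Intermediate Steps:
N = 119/3 (N = -(-57 - 1*62)/3 = -(-57 - 62)/3 = -1/3*(-119) = 119/3 ≈ 39.667)
N*45 + 61 = (119/3)*45 + 61 = 1785 + 61 = 1846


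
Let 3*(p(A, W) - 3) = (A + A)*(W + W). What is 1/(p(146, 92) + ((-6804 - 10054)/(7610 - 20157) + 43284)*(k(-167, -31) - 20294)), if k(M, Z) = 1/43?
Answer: -1618563/1421768146275161 ≈ -1.1384e-9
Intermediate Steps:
k(M, Z) = 1/43
p(A, W) = 3 + 4*A*W/3 (p(A, W) = 3 + ((A + A)*(W + W))/3 = 3 + ((2*A)*(2*W))/3 = 3 + (4*A*W)/3 = 3 + 4*A*W/3)
1/(p(146, 92) + ((-6804 - 10054)/(7610 - 20157) + 43284)*(k(-167, -31) - 20294)) = 1/((3 + (4/3)*146*92) + ((-6804 - 10054)/(7610 - 20157) + 43284)*(1/43 - 20294)) = 1/((3 + 53728/3) + (-16858/(-12547) + 43284)*(-872641/43)) = 1/(53737/3 + (-16858*(-1/12547) + 43284)*(-872641/43)) = 1/(53737/3 + (16858/12547 + 43284)*(-872641/43)) = 1/(53737/3 + (543101206/12547)*(-872641/43)) = 1/(53737/3 - 473932379505046/539521) = 1/(-1421768146275161/1618563) = -1618563/1421768146275161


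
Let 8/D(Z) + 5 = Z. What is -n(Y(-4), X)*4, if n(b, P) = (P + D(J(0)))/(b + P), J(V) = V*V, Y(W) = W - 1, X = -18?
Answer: -392/115 ≈ -3.4087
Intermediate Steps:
Y(W) = -1 + W
J(V) = V**2
D(Z) = 8/(-5 + Z)
n(b, P) = (-8/5 + P)/(P + b) (n(b, P) = (P + 8/(-5 + 0**2))/(b + P) = (P + 8/(-5 + 0))/(P + b) = (P + 8/(-5))/(P + b) = (P + 8*(-1/5))/(P + b) = (P - 8/5)/(P + b) = (-8/5 + P)/(P + b))
-n(Y(-4), X)*4 = -(-8/5 - 18)/(-18 + (-1 - 4))*4 = --98/5/(-18 - 5)*4 = --98/5/(-23)*4 = -(-1/23*(-98/5))*4 = -98*4/115 = -1*392/115 = -392/115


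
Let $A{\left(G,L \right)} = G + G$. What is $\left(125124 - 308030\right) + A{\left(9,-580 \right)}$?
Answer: $-182888$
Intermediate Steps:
$A{\left(G,L \right)} = 2 G$
$\left(125124 - 308030\right) + A{\left(9,-580 \right)} = \left(125124 - 308030\right) + 2 \cdot 9 = -182906 + 18 = -182888$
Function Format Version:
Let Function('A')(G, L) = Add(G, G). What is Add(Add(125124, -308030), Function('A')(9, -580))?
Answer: -182888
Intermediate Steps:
Function('A')(G, L) = Mul(2, G)
Add(Add(125124, -308030), Function('A')(9, -580)) = Add(Add(125124, -308030), Mul(2, 9)) = Add(-182906, 18) = -182888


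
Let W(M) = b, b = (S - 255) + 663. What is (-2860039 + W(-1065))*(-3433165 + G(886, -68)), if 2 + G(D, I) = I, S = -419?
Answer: 9819223761750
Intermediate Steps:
G(D, I) = -2 + I
b = -11 (b = (-419 - 255) + 663 = -674 + 663 = -11)
W(M) = -11
(-2860039 + W(-1065))*(-3433165 + G(886, -68)) = (-2860039 - 11)*(-3433165 + (-2 - 68)) = -2860050*(-3433165 - 70) = -2860050*(-3433235) = 9819223761750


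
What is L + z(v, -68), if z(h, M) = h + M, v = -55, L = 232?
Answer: 109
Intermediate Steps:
z(h, M) = M + h
L + z(v, -68) = 232 + (-68 - 55) = 232 - 123 = 109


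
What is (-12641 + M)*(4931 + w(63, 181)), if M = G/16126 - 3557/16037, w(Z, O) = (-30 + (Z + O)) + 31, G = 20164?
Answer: -8459801011380128/129306331 ≈ -6.5425e+7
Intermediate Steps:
w(Z, O) = 1 + O + Z (w(Z, O) = (-30 + (O + Z)) + 31 = (-30 + O + Z) + 31 = 1 + O + Z)
M = 133004943/129306331 (M = 20164/16126 - 3557/16037 = 20164*(1/16126) - 3557*1/16037 = 10082/8063 - 3557/16037 = 133004943/129306331 ≈ 1.0286)
(-12641 + M)*(4931 + w(63, 181)) = (-12641 + 133004943/129306331)*(4931 + (1 + 181 + 63)) = -1634428325228*(4931 + 245)/129306331 = -1634428325228/129306331*5176 = -8459801011380128/129306331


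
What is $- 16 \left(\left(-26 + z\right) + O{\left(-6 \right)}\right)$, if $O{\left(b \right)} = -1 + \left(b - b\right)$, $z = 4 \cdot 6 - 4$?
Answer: $112$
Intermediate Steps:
$z = 20$ ($z = 24 - 4 = 20$)
$O{\left(b \right)} = -1$ ($O{\left(b \right)} = -1 + 0 = -1$)
$- 16 \left(\left(-26 + z\right) + O{\left(-6 \right)}\right) = - 16 \left(\left(-26 + 20\right) - 1\right) = - 16 \left(-6 - 1\right) = \left(-16\right) \left(-7\right) = 112$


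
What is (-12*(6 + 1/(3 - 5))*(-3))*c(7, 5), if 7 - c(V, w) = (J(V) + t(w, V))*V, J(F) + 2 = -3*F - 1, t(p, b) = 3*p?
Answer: 13860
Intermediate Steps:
J(F) = -3 - 3*F (J(F) = -2 + (-3*F - 1) = -2 + (-1 - 3*F) = -3 - 3*F)
c(V, w) = 7 - V*(-3 - 3*V + 3*w) (c(V, w) = 7 - ((-3 - 3*V) + 3*w)*V = 7 - (-3 - 3*V + 3*w)*V = 7 - V*(-3 - 3*V + 3*w))
(-12*(6 + 1/(3 - 5))*(-3))*c(7, 5) = (-12*(6 + 1/(3 - 5))*(-3))*(7 - 3*7*5 + 3*7*(1 + 7)) = (-12*(6 + 1/(-2))*(-3))*(7 - 105 + 3*7*8) = (-12*(6 - ½)*(-3))*(7 - 105 + 168) = -66*(-3)*70 = -12*(-33/2)*70 = 198*70 = 13860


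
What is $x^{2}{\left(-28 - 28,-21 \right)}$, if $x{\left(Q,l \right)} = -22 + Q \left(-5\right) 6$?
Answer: $2748964$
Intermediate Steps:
$x{\left(Q,l \right)} = -22 - 30 Q$ ($x{\left(Q,l \right)} = -22 + - 5 Q 6 = -22 - 30 Q$)
$x^{2}{\left(-28 - 28,-21 \right)} = \left(-22 - 30 \left(-28 - 28\right)\right)^{2} = \left(-22 - -1680\right)^{2} = \left(-22 + 1680\right)^{2} = 1658^{2} = 2748964$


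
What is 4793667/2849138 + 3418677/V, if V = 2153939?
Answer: 20065548854739/6136869454582 ≈ 3.2697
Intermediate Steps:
4793667/2849138 + 3418677/V = 4793667/2849138 + 3418677/2153939 = 20065548854739/6136869454582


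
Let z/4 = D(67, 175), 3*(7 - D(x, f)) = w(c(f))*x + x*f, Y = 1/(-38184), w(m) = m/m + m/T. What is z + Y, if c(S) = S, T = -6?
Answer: -1499383859/114552 ≈ -13089.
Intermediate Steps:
w(m) = 1 - m/6 (w(m) = m/m + m/(-6) = 1 + m*(-⅙) = 1 - m/6)
Y = -1/38184 ≈ -2.6189e-5
D(x, f) = 7 - f*x/3 - x*(1 - f/6)/3 (D(x, f) = 7 - ((1 - f/6)*x + x*f)/3 = 7 - (x*(1 - f/6) + f*x)/3 = 7 - (f*x + x*(1 - f/6))/3 = 7 + (-f*x/3 - x*(1 - f/6)/3) = 7 - f*x/3 - x*(1 - f/6)/3)
z = -117802/9 (z = 4*(7 - ⅓*67 - 5/18*175*67) = 4*(7 - 67/3 - 58625/18) = 4*(-58901/18) = -117802/9 ≈ -13089.)
z + Y = -117802/9 - 1/38184 = -1499383859/114552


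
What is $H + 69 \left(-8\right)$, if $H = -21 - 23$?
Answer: $-596$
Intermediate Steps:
$H = -44$ ($H = -21 - 23 = -44$)
$H + 69 \left(-8\right) = -44 + 69 \left(-8\right) = -44 - 552 = -596$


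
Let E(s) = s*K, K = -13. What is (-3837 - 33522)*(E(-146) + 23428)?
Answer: -946154034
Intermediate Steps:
E(s) = -13*s (E(s) = s*(-13) = -13*s)
(-3837 - 33522)*(E(-146) + 23428) = (-3837 - 33522)*(-13*(-146) + 23428) = -37359*(1898 + 23428) = -37359*25326 = -946154034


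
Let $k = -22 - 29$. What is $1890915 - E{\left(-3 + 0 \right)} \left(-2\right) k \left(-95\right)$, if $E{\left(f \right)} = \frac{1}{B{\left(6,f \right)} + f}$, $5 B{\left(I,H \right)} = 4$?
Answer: $\frac{20751615}{11} \approx 1.8865 \cdot 10^{6}$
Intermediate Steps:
$B{\left(I,H \right)} = \frac{4}{5}$ ($B{\left(I,H \right)} = \frac{1}{5} \cdot 4 = \frac{4}{5}$)
$k = -51$
$E{\left(f \right)} = \frac{1}{\frac{4}{5} + f}$
$1890915 - E{\left(-3 + 0 \right)} \left(-2\right) k \left(-95\right) = 1890915 - \frac{5}{4 + 5 \left(-3 + 0\right)} \left(-2\right) \left(-51\right) \left(-95\right) = 1890915 - \frac{5}{4 + 5 \left(-3\right)} \left(-2\right) \left(-51\right) \left(-95\right) = 1890915 - \frac{5}{4 - 15} \left(-2\right) \left(-51\right) \left(-95\right) = 1890915 - \frac{5}{-11} \left(-2\right) \left(-51\right) \left(-95\right) = 1890915 - 5 \left(- \frac{1}{11}\right) \left(-2\right) \left(-51\right) \left(-95\right) = 1890915 - \left(- \frac{5}{11}\right) \left(-2\right) \left(-51\right) \left(-95\right) = 1890915 - \frac{10}{11} \left(-51\right) \left(-95\right) = 1890915 - \left(- \frac{510}{11}\right) \left(-95\right) = 1890915 - \frac{48450}{11} = \frac{20751615}{11}$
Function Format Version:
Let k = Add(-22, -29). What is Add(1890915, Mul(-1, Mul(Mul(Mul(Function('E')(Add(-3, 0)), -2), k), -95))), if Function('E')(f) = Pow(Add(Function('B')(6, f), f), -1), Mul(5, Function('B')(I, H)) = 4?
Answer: Rational(20751615, 11) ≈ 1.8865e+6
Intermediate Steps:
Function('B')(I, H) = Rational(4, 5) (Function('B')(I, H) = Mul(Rational(1, 5), 4) = Rational(4, 5))
k = -51
Function('E')(f) = Pow(Add(Rational(4, 5), f), -1)
Add(1890915, Mul(-1, Mul(Mul(Mul(Function('E')(Add(-3, 0)), -2), k), -95))) = Add(1890915, Mul(-1, Mul(Mul(Mul(Mul(5, Pow(Add(4, Mul(5, Add(-3, 0))), -1)), -2), -51), -95))) = Add(1890915, Mul(-1, Mul(Mul(Mul(Mul(5, Pow(Add(4, Mul(5, -3)), -1)), -2), -51), -95))) = Add(1890915, Mul(-1, Mul(Mul(Mul(Mul(5, Pow(Add(4, -15), -1)), -2), -51), -95))) = Add(1890915, Mul(-1, Mul(Mul(Mul(Mul(5, Pow(-11, -1)), -2), -51), -95))) = Add(1890915, Mul(-1, Mul(Mul(Mul(Mul(5, Rational(-1, 11)), -2), -51), -95))) = Add(1890915, Mul(-1, Mul(Mul(Mul(Rational(-5, 11), -2), -51), -95))) = Add(1890915, Mul(-1, Mul(Mul(Rational(10, 11), -51), -95))) = Add(1890915, Mul(-1, Mul(Rational(-510, 11), -95))) = Add(1890915, Mul(-1, Rational(48450, 11))) = Add(1890915, Rational(-48450, 11)) = Rational(20751615, 11)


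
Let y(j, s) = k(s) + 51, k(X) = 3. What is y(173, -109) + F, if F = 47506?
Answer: 47560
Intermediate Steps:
y(j, s) = 54 (y(j, s) = 3 + 51 = 54)
y(173, -109) + F = 54 + 47506 = 47560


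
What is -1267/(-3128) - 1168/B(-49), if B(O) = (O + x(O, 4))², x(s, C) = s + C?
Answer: 1885427/6909752 ≈ 0.27286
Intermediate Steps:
x(s, C) = C + s
B(O) = (4 + 2*O)² (B(O) = (O + (4 + O))² = (4 + 2*O)²)
-1267/(-3128) - 1168/B(-49) = -1267/(-3128) - 1168*1/(4*(2 - 49)²) = -1267*(-1/3128) - 1168/(4*(-47)²) = 1267/3128 - 1168/(4*2209) = 1267/3128 - 1168/8836 = 1267/3128 - 1168*1/8836 = 1267/3128 - 292/2209 = 1885427/6909752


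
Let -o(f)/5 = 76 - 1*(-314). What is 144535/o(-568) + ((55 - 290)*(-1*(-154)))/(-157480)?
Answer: -226908013/3070860 ≈ -73.891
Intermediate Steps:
o(f) = -1950 (o(f) = -5*(76 - 1*(-314)) = -5*(76 + 314) = -5*390 = -1950)
144535/o(-568) + ((55 - 290)*(-1*(-154)))/(-157480) = 144535/(-1950) + ((55 - 290)*(-1*(-154)))/(-157480) = 144535*(-1/1950) - 235*154*(-1/157480) = -28907/390 - 36190*(-1/157480) = -28907/390 + 3619/15748 = -226908013/3070860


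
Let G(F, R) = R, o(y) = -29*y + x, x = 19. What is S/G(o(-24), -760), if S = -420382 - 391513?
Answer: 162379/152 ≈ 1068.3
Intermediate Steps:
o(y) = 19 - 29*y (o(y) = -29*y + 19 = 19 - 29*y)
S = -811895
S/G(o(-24), -760) = -811895/(-760) = -811895*(-1/760) = 162379/152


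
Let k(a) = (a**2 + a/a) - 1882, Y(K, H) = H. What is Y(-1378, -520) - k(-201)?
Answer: -39040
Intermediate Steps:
k(a) = -1881 + a**2 (k(a) = (a**2 + 1) - 1882 = (1 + a**2) - 1882 = -1881 + a**2)
Y(-1378, -520) - k(-201) = -520 - (-1881 + (-201)**2) = -520 - (-1881 + 40401) = -520 - 1*38520 = -520 - 38520 = -39040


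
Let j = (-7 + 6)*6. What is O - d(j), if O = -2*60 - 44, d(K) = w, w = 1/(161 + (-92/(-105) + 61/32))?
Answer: -90254036/550309 ≈ -164.01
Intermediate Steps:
j = -6 (j = -1*6 = -6)
w = 3360/550309 (w = 1/(161 + (-92*(-1/105) + 61*(1/32))) = 1/(161 + (92/105 + 61/32)) = 1/(161 + 9349/3360) = 1/(550309/3360) = 3360/550309 ≈ 0.0061057)
d(K) = 3360/550309
O = -164 (O = -120 - 44 = -164)
O - d(j) = -164 - 1*3360/550309 = -164 - 3360/550309 = -90254036/550309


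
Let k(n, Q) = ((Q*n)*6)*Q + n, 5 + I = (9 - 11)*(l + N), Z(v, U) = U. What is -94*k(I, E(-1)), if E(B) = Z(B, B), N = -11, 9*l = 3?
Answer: -32242/3 ≈ -10747.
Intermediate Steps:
l = ⅓ (l = (⅑)*3 = ⅓ ≈ 0.33333)
E(B) = B
I = 49/3 (I = -5 + (9 - 11)*(⅓ - 11) = -5 - 2*(-32/3) = -5 + 64/3 = 49/3 ≈ 16.333)
k(n, Q) = n + 6*n*Q² (k(n, Q) = (6*Q*n)*Q + n = 6*n*Q² + n = n + 6*n*Q²)
-94*k(I, E(-1)) = -4606*(1 + 6*(-1)²)/3 = -4606*(1 + 6*1)/3 = -4606*(1 + 6)/3 = -4606*7/3 = -94*343/3 = -32242/3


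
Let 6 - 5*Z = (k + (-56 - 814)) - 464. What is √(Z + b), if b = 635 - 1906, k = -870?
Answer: I*√829 ≈ 28.792*I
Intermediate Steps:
b = -1271
Z = 442 (Z = 6/5 - ((-870 + (-56 - 814)) - 464)/5 = 6/5 - ((-870 - 870) - 464)/5 = 6/5 - (-1740 - 464)/5 = 6/5 - ⅕*(-2204) = 6/5 + 2204/5 = 442)
√(Z + b) = √(442 - 1271) = √(-829) = I*√829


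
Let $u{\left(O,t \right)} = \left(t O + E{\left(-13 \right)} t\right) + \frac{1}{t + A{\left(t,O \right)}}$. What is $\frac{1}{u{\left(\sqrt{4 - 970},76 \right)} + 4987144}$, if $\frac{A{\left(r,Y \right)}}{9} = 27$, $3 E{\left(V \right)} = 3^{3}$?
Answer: $\frac{26714019233}{133244963090181235} - \frac{407044 i \sqrt{966}}{133244963090181235} \approx 2.0049 \cdot 10^{-7} - 9.4946 \cdot 10^{-11} i$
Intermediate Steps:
$E{\left(V \right)} = 9$ ($E{\left(V \right)} = \frac{3^{3}}{3} = \frac{1}{3} \cdot 27 = 9$)
$A{\left(r,Y \right)} = 243$ ($A{\left(r,Y \right)} = 9 \cdot 27 = 243$)
$u{\left(O,t \right)} = \frac{1}{243 + t} + 9 t + O t$ ($u{\left(O,t \right)} = \left(t O + 9 t\right) + \frac{1}{t + 243} = \left(O t + 9 t\right) + \frac{1}{243 + t} = \left(9 t + O t\right) + \frac{1}{243 + t} = \frac{1}{243 + t} + 9 t + O t$)
$\frac{1}{u{\left(\sqrt{4 - 970},76 \right)} + 4987144} = \frac{1}{\frac{1 + 9 \cdot 76^{2} + 2187 \cdot 76 + \sqrt{4 - 970} \cdot 76^{2} + 243 \sqrt{4 - 970} \cdot 76}{243 + 76} + 4987144} = \frac{1}{\frac{1 + 9 \cdot 5776 + 166212 + \sqrt{-966} \cdot 5776 + 243 \sqrt{-966} \cdot 76}{319} + 4987144} = \frac{1}{\frac{1 + 51984 + 166212 + i \sqrt{966} \cdot 5776 + 243 i \sqrt{966} \cdot 76}{319} + 4987144} = \frac{1}{\frac{1 + 51984 + 166212 + 5776 i \sqrt{966} + 18468 i \sqrt{966}}{319} + 4987144} = \frac{1}{\frac{218197 + 24244 i \sqrt{966}}{319} + 4987144} = \frac{1}{\left(\frac{218197}{319} + 76 i \sqrt{966}\right) + 4987144} = \frac{1}{\frac{1591117133}{319} + 76 i \sqrt{966}}$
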